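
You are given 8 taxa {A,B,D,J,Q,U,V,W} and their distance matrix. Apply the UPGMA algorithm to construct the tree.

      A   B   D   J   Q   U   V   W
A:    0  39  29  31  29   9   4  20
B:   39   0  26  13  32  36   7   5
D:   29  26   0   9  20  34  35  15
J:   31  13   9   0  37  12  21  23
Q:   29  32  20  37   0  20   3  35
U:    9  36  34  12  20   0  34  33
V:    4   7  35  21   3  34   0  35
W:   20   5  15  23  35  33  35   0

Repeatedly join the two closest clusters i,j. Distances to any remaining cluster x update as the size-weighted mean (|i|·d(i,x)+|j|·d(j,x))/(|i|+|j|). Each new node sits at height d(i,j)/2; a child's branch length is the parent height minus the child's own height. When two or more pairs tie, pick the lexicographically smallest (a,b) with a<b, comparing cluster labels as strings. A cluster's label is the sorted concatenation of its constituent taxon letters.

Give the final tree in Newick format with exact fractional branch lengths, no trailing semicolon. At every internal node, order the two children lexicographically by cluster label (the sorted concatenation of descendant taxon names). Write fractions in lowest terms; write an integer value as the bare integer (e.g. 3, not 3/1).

iteration 1: select Q,V (d=3); attach at lengths (3/2, 3/2); label the merged cluster QV
  updated: d(A,QV)=33/2, d(B,QV)=39/2, d(D,QV)=55/2, d(J,QV)=29, d(QV,U)=27, d(QV,W)=35
iteration 2: select B,W (d=5); attach at lengths (5/2, 5/2); label the merged cluster BW
  updated: d(A,BW)=59/2, d(BW,D)=41/2, d(BW,J)=18, d(BW,QV)=109/4, d(BW,U)=69/2
iteration 3: select A,U (d=9); attach at lengths (9/2, 9/2); label the merged cluster AU
  updated: d(AU,BW)=32, d(AU,D)=63/2, d(AU,J)=43/2, d(AU,QV)=87/4
iteration 4: select D,J (d=9); attach at lengths (9/2, 9/2); label the merged cluster DJ
  updated: d(AU,DJ)=53/2, d(BW,DJ)=77/4, d(DJ,QV)=113/4
iteration 5: select BW,DJ (d=77/4); attach at lengths (57/8, 41/8); label the merged cluster BDJW
  updated: d(AU,BDJW)=117/4, d(BDJW,QV)=111/4
iteration 6: select AU,QV (d=87/4); attach at lengths (51/8, 75/8); label the merged cluster AQUV
  updated: d(AQUV,BDJW)=57/2
iteration 7: select AQUV,BDJW (d=57/2); attach at lengths (27/8, 37/8); label the merged cluster ABDJQUVW
final tree: (((A:9/2,U:9/2):51/8,(Q:3/2,V:3/2):75/8):27/8,((B:5/2,W:5/2):57/8,(D:9/2,J:9/2):41/8):37/8)
total length: 62

(((A:9/2,U:9/2):51/8,(Q:3/2,V:3/2):75/8):27/8,((B:5/2,W:5/2):57/8,(D:9/2,J:9/2):41/8):37/8)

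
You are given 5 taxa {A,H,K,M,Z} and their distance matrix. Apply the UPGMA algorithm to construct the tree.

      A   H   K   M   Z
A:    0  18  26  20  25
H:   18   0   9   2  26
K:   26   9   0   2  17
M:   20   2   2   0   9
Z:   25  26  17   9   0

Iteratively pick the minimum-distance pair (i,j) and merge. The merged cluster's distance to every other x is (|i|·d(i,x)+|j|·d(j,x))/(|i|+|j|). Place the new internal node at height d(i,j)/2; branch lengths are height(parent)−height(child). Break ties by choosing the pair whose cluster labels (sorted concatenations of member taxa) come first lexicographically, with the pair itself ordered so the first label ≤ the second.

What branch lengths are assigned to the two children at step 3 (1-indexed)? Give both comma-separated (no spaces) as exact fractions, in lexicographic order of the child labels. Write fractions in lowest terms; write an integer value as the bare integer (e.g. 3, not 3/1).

step 1: merge (H,M) at d=2; branch lengths H→1, M→1; new cluster HM
  updated: d(A,HM)=19, d(HM,K)=11/2, d(HM,Z)=35/2
step 2: merge (HM,K) at d=11/2; branch lengths HM→7/4, K→11/4; new cluster HKM
  updated: d(A,HKM)=64/3, d(HKM,Z)=52/3
step 3: merge (HKM,Z) at d=52/3; branch lengths HKM→71/12, Z→26/3; new cluster HKMZ
  updated: d(A,HKMZ)=89/4
step 4: merge (A,HKMZ) at d=89/4; branch lengths A→89/8, HKMZ→59/24; new cluster AHKMZ
final tree: (A:89/8,(((H:1,M:1):7/4,K:11/4):71/12,Z:26/3):59/24)
total length: 104/3

71/12,26/3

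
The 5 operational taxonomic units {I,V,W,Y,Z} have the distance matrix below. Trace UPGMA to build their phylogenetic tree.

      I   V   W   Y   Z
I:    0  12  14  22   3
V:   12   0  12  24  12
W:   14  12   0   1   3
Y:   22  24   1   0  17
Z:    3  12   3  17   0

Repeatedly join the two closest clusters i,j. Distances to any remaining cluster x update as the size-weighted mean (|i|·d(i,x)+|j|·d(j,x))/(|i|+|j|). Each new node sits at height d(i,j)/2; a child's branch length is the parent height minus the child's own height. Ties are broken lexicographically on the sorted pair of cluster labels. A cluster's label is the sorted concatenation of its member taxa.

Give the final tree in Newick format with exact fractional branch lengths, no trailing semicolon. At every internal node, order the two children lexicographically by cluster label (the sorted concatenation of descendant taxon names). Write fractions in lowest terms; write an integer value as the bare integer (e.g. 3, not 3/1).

(((I:3/2,Z:3/2):9/2,V:6):5/3,(W:1/2,Y:1/2):43/6)

iteration 1: select W,Y (d=1); attach at lengths (1/2, 1/2); label the merged cluster WY
  updated: d(I,WY)=18, d(V,WY)=18, d(WY,Z)=10
iteration 2: select I,Z (d=3); attach at lengths (3/2, 3/2); label the merged cluster IZ
  updated: d(IZ,V)=12, d(IZ,WY)=14
iteration 3: select IZ,V (d=12); attach at lengths (9/2, 6); label the merged cluster IVZ
  updated: d(IVZ,WY)=46/3
iteration 4: select IVZ,WY (d=46/3); attach at lengths (5/3, 43/6); label the merged cluster IVWYZ
final tree: (((I:3/2,Z:3/2):9/2,V:6):5/3,(W:1/2,Y:1/2):43/6)
total length: 70/3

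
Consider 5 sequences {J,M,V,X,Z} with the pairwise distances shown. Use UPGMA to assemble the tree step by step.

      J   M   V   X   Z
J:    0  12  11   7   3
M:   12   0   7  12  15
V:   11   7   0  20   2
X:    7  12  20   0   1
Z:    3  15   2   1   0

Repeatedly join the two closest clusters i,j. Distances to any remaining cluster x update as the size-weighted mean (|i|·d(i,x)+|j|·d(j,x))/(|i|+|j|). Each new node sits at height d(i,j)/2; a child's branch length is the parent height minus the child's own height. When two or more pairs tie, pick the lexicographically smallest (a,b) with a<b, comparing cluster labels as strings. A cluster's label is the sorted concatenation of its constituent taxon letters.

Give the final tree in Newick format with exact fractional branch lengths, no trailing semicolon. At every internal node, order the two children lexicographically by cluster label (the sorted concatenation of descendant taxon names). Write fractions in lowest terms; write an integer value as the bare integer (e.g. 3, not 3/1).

((J:5/2,(X:1/2,Z:1/2):2):7/2,(M:7/2,V:7/2):5/2)

iteration 1: select X,Z (d=1); attach at lengths (1/2, 1/2); label the merged cluster XZ
  updated: d(J,XZ)=5, d(M,XZ)=27/2, d(V,XZ)=11
iteration 2: select J,XZ (d=5); attach at lengths (5/2, 2); label the merged cluster JXZ
  updated: d(JXZ,M)=13, d(JXZ,V)=11
iteration 3: select M,V (d=7); attach at lengths (7/2, 7/2); label the merged cluster MV
  updated: d(JXZ,MV)=12
iteration 4: select JXZ,MV (d=12); attach at lengths (7/2, 5/2); label the merged cluster JMVXZ
final tree: ((J:5/2,(X:1/2,Z:1/2):2):7/2,(M:7/2,V:7/2):5/2)
total length: 37/2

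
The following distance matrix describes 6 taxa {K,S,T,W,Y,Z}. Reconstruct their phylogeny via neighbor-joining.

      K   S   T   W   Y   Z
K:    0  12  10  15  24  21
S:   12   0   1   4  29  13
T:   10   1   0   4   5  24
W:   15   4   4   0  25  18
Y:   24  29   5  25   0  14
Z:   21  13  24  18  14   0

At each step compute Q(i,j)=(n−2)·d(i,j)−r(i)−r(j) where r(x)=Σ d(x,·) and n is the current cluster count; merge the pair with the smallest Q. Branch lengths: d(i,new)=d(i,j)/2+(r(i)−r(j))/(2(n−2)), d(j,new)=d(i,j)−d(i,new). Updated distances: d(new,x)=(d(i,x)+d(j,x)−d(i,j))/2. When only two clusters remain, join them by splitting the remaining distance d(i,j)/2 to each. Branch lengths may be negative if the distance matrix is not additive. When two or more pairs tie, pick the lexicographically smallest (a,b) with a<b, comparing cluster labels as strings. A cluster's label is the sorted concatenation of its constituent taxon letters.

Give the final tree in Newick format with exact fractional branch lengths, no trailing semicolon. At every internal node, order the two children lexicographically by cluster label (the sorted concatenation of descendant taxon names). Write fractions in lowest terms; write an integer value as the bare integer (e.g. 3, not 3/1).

((((K:95/12,(Y:63/8,Z:49/8):91/12):37/16,T:-21/16):29/16,S:13/16):51/32,W:51/32)

step 1: merge (Y,Z) at d=14, Q=-131; branch lengths Y→63/8, Z→49/8; new cluster YZ
  updated: d(K,YZ)=31/2, d(S,YZ)=14, d(T,YZ)=15/2, d(W,YZ)=29/2
step 2: merge (K,YZ) at d=31/2, Q=-115/2; branch lengths K→95/12, YZ→91/12; new cluster KYZ
  updated: d(KYZ,S)=21/4, d(KYZ,T)=1, d(KYZ,W)=7
step 3: merge (KYZ,T) at d=1, Q=-69/4; branch lengths KYZ→37/16, T→-21/16; new cluster KTYZ
  updated: d(KTYZ,S)=21/8, d(KTYZ,W)=5
step 4: merge (KTYZ,S) at d=21/8, Q=-93/8; branch lengths KTYZ→29/16, S→13/16; new cluster KSTYZ
  updated: d(KSTYZ,W)=51/16
step 5: merge (KSTYZ,W) at d=51/16; branch lengths KSTYZ→51/32, W→51/32; new cluster KSTWYZ
final tree: ((((K:95/12,(Y:63/8,Z:49/8):91/12):37/16,T:-21/16):29/16,S:13/16):51/32,W:51/32)
total length: 581/16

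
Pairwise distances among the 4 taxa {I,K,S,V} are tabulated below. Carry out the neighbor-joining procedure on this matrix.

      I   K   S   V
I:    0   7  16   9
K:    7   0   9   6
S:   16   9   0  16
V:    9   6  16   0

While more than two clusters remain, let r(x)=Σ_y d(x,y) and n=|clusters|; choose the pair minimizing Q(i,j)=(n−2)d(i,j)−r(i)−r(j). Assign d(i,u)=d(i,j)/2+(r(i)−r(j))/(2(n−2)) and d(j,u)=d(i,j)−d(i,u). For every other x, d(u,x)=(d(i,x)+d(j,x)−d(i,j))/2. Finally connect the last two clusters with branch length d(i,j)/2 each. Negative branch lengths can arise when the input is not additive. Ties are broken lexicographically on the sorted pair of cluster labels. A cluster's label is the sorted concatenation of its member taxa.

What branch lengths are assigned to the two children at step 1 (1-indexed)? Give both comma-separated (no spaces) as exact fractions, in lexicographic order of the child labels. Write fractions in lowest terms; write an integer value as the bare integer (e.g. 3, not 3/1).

19/4,17/4

1. join I+V (d=9, Q=-45) ⇒ IV; edges |I|=19/4, |V|=17/4
  updated: d(IV,K)=2, d(IV,S)=23/2
2. join IV+K (d=2, Q=-45/2) ⇒ IKV; edges |IV|=9/4, |K|=-1/4
  updated: d(IKV,S)=37/4
3. join IKV+S (d=37/4) ⇒ IKSV; edges |IKV|=37/8, |S|=37/8
final tree: (((I:19/4,V:17/4):9/4,K:-1/4):37/8,S:37/8)
total length: 81/4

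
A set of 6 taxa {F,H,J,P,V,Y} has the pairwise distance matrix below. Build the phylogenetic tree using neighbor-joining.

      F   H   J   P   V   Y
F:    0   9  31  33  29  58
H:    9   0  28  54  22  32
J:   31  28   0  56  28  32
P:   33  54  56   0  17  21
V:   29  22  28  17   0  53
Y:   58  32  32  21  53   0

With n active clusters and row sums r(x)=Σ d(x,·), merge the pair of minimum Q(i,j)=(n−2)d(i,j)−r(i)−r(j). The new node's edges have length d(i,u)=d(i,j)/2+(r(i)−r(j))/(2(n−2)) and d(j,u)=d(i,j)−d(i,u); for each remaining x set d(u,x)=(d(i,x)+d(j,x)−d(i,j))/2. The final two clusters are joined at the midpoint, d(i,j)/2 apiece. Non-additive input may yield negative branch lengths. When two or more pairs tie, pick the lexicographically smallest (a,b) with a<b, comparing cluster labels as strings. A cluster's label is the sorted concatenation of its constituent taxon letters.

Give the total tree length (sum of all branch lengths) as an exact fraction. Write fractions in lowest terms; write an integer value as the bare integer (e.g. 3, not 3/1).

1323/16

iteration 1: select P,Y (d=21, Q=-293); attach at lengths (69/8, 99/8); label the merged cluster PY
  updated: d(F,PY)=35, d(H,PY)=65/2, d(J,PY)=67/2, d(PY,V)=49/2
iteration 2: select F,H (d=9, Q=-337/2); attach at lengths (79/12, 29/12); label the merged cluster FH
  updated: d(FH,J)=25, d(FH,PY)=117/4, d(FH,V)=21
iteration 3: select FH,J (d=25, Q=-447/4); attach at lengths (155/16, 245/16); label the merged cluster FHJ
  updated: d(FHJ,PY)=151/8, d(FHJ,V)=12
iteration 4: select FHJ,PY (d=151/8, Q=-443/8); attach at lengths (51/16, 251/16); label the merged cluster FHJPY
  updated: d(FHJPY,V)=141/16
iteration 5: select FHJPY,V (d=141/16); attach at lengths (141/32, 141/32); label the merged cluster FHJPVY
final tree: ((((F:79/12,H:29/12):155/16,J:245/16):51/16,(P:69/8,Y:99/8):251/16):141/32,V:141/32)
total length: 1323/16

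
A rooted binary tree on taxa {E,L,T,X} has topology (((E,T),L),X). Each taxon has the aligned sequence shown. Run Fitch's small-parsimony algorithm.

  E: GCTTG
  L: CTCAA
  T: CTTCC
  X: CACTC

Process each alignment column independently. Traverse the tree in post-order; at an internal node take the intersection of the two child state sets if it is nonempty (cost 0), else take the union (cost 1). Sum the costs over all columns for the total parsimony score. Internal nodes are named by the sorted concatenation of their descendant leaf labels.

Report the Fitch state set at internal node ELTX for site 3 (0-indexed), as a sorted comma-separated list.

site 0, node ET: E={G} ∪ T={C} → {C,G} (+1)
site 0, node ELT: ET={C,G} ∩ L={C} → {C} (+0)
site 0, node ELTX: ELT={C} ∩ X={C} → {C} (+0)
site 1, node ET: E={C} ∪ T={T} → {C,T} (+1)
site 1, node ELT: ET={C,T} ∩ L={T} → {T} (+0)
site 1, node ELTX: ELT={T} ∪ X={A} → {A,T} (+1)
site 2, node ET: E={T} ∩ T={T} → {T} (+0)
site 2, node ELT: ET={T} ∪ L={C} → {C,T} (+1)
site 2, node ELTX: ELT={C,T} ∩ X={C} → {C} (+0)
site 3, node ET: E={T} ∪ T={C} → {C,T} (+1)
site 3, node ELT: ET={C,T} ∪ L={A} → {A,C,T} (+1)
site 3, node ELTX: ELT={A,C,T} ∩ X={T} → {T} (+0)
site 4, node ET: E={G} ∪ T={C} → {C,G} (+1)
site 4, node ELT: ET={C,G} ∪ L={A} → {A,C,G} (+1)
site 4, node ELTX: ELT={A,C,G} ∩ X={C} → {C} (+0)
per-site changes: [1, 2, 1, 2, 2]; total = 8

T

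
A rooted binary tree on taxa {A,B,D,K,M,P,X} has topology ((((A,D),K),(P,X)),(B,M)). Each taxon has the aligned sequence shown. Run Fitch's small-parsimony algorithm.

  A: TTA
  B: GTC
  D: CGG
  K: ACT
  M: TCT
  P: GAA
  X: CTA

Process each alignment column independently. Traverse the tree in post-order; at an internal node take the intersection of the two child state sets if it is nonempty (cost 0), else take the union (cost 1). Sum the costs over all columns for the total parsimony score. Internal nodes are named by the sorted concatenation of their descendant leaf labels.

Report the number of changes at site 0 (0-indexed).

site 0, node AD: A={T} ∪ D={C} → {C,T} (+1)
site 0, node ADK: AD={C,T} ∪ K={A} → {A,C,T} (+1)
site 0, node PX: P={G} ∪ X={C} → {C,G} (+1)
site 0, node ADKPX: ADK={A,C,T} ∩ PX={C,G} → {C} (+0)
site 0, node BM: B={G} ∪ M={T} → {G,T} (+1)
site 0, node ABDKMPX: ADKPX={C} ∪ BM={G,T} → {C,G,T} (+1)
site 1, node AD: A={T} ∪ D={G} → {G,T} (+1)
site 1, node ADK: AD={G,T} ∪ K={C} → {C,G,T} (+1)
site 1, node PX: P={A} ∪ X={T} → {A,T} (+1)
site 1, node ADKPX: ADK={C,G,T} ∩ PX={A,T} → {T} (+0)
site 1, node BM: B={T} ∪ M={C} → {C,T} (+1)
site 1, node ABDKMPX: ADKPX={T} ∩ BM={C,T} → {T} (+0)
site 2, node AD: A={A} ∪ D={G} → {A,G} (+1)
site 2, node ADK: AD={A,G} ∪ K={T} → {A,G,T} (+1)
site 2, node PX: P={A} ∩ X={A} → {A} (+0)
site 2, node ADKPX: ADK={A,G,T} ∩ PX={A} → {A} (+0)
site 2, node BM: B={C} ∪ M={T} → {C,T} (+1)
site 2, node ABDKMPX: ADKPX={A} ∪ BM={C,T} → {A,C,T} (+1)
per-site changes: [5, 4, 4]; total = 13

5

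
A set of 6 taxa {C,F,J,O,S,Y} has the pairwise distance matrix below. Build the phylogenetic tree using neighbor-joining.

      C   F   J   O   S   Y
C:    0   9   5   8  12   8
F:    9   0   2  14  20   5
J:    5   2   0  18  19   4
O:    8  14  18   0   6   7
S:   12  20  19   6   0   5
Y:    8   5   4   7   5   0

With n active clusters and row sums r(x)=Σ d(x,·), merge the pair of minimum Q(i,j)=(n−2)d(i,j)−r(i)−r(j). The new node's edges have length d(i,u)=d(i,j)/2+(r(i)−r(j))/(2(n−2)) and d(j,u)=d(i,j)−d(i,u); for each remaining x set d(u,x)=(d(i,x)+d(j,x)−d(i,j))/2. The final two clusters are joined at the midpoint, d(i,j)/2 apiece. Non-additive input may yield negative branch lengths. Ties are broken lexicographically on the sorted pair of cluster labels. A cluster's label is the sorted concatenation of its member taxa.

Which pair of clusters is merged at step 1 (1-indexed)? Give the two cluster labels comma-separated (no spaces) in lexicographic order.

1. join O+S (d=6, Q=-91) ⇒ OS; edges |O|=15/8, |S|=33/8
  updated: d(C,OS)=7, d(F,OS)=14, d(J,OS)=31/2, d(OS,Y)=3
2. join F+J (d=2, Q=-101/2) ⇒ FJ; edges |F|=19/12, |J|=5/12
  updated: d(C,FJ)=6, d(FJ,OS)=55/4, d(FJ,Y)=7/2
3. join C+FJ (d=6, Q=-129/4) ⇒ CFJ; edges |C|=39/16, |FJ|=57/16
  updated: d(CFJ,OS)=59/8, d(CFJ,Y)=11/4
4. join CFJ+OS (d=59/8, Q=-105/8) ⇒ CFJOS; edges |CFJ|=57/16, |OS|=61/16
  updated: d(CFJOS,Y)=-13/16
5. join CFJOS+Y (d=-13/16) ⇒ CFJOSY; edges |CFJOS|=-13/32, |Y|=-13/32
final tree: (((C:39/16,(F:19/12,J:5/12):57/16):57/16,(O:15/8,S:33/8):61/16):-13/32,Y:-13/32)
total length: 329/16

O,S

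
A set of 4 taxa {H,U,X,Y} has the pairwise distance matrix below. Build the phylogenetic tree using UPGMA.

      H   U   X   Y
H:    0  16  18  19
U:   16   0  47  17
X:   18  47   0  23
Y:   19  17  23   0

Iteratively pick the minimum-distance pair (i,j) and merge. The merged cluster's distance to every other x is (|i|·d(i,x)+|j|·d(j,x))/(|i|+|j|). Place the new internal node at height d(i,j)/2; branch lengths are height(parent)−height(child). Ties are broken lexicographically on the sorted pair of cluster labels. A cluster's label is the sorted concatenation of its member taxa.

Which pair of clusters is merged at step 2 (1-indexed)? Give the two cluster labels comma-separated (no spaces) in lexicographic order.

step 1: merge (H,U) at d=16; branch lengths H→8, U→8; new cluster HU
  updated: d(HU,X)=65/2, d(HU,Y)=18
step 2: merge (HU,Y) at d=18; branch lengths HU→1, Y→9; new cluster HUY
  updated: d(HUY,X)=88/3
step 3: merge (HUY,X) at d=88/3; branch lengths HUY→17/3, X→44/3; new cluster HUXY
final tree: (((H:8,U:8):1,Y:9):17/3,X:44/3)
total length: 139/3

HU,Y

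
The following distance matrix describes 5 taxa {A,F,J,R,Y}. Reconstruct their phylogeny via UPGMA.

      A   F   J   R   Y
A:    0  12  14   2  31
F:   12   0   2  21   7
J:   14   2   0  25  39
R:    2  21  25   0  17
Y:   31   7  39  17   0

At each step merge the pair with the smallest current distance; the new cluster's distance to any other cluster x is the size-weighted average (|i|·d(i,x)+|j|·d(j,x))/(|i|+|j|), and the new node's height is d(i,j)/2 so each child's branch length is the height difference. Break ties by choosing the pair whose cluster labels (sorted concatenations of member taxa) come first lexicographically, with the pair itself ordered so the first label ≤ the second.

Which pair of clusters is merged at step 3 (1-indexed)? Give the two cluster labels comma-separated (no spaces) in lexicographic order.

AR,FJ

iteration 1: select A,R (d=2); attach at lengths (1, 1); label the merged cluster AR
  updated: d(AR,F)=33/2, d(AR,J)=39/2, d(AR,Y)=24
iteration 2: select F,J (d=2); attach at lengths (1, 1); label the merged cluster FJ
  updated: d(AR,FJ)=18, d(FJ,Y)=23
iteration 3: select AR,FJ (d=18); attach at lengths (8, 8); label the merged cluster AFJR
  updated: d(AFJR,Y)=47/2
iteration 4: select AFJR,Y (d=47/2); attach at lengths (11/4, 47/4); label the merged cluster AFJRY
final tree: (((A:1,R:1):8,(F:1,J:1):8):11/4,Y:47/4)
total length: 69/2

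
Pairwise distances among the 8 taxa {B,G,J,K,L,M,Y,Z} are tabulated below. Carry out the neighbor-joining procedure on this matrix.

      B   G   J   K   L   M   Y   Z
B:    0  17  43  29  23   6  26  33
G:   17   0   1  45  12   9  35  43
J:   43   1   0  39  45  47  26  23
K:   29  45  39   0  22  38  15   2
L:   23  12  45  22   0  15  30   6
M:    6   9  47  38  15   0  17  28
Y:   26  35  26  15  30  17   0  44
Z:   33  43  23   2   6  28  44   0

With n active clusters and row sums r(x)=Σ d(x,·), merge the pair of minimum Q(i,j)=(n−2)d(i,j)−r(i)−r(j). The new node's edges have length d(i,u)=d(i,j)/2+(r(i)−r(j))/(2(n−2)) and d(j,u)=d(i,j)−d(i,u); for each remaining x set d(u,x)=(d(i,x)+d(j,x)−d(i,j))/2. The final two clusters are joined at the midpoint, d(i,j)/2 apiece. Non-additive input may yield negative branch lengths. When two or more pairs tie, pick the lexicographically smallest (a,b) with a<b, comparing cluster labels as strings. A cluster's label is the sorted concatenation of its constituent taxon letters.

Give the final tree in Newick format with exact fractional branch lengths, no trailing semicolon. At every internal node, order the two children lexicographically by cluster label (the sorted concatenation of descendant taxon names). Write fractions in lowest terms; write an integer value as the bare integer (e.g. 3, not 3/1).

((((B:16/3,M:2/3):101/16,Y:195/16):23/16,(G:-14/3,J:17/3):273/16):135/32,((K:6/5,Z:4/5):165/16,L:43/16):135/32)

step 1: merge (G,J) at d=1, Q=-380; branch lengths G→-14/3, J→17/3; new cluster GJ
  updated: d(B,GJ)=59/2, d(GJ,K)=83/2, d(GJ,L)=28, d(GJ,M)=55/2, d(GJ,Y)=30, d(GJ,Z)=65/2
step 2: merge (K,Z) at d=2, Q=-283; branch lengths K→6/5, Z→4/5; new cluster KZ
  updated: d(B,KZ)=30, d(GJ,KZ)=36, d(KZ,L)=13, d(KZ,M)=32, d(KZ,Y)=57/2
step 3: merge (KZ,L) at d=13, Q=-393/2; branch lengths KZ→165/16, L→43/16; new cluster KLZ
  updated: d(B,KLZ)=20, d(GJ,KLZ)=51/2, d(KLZ,M)=17, d(KLZ,Y)=91/4
step 4: merge (B,M) at d=6, Q=-131; branch lengths B→16/3, M→2/3; new cluster BM
  updated: d(BM,GJ)=51/2, d(BM,KLZ)=31/2, d(BM,Y)=37/2
step 5: merge (BM,Y) at d=37/2, Q=-375/4; branch lengths BM→101/16, Y→195/16; new cluster BMY
  updated: d(BMY,GJ)=37/2, d(BMY,KLZ)=79/8
step 6: merge (BMY,GJ) at d=37/2, Q=-431/8; branch lengths BMY→23/16, GJ→273/16; new cluster BGJMY
  updated: d(BGJMY,KLZ)=135/16
step 7: merge (BGJMY,KLZ) at d=135/16; branch lengths BGJMY→135/32, KLZ→135/32; new cluster BGJKLMYZ
final tree: ((((B:16/3,M:2/3):101/16,Y:195/16):23/16,(G:-14/3,J:17/3):273/16):135/32,((K:6/5,Z:4/5):165/16,L:43/16):135/32)
total length: 1079/16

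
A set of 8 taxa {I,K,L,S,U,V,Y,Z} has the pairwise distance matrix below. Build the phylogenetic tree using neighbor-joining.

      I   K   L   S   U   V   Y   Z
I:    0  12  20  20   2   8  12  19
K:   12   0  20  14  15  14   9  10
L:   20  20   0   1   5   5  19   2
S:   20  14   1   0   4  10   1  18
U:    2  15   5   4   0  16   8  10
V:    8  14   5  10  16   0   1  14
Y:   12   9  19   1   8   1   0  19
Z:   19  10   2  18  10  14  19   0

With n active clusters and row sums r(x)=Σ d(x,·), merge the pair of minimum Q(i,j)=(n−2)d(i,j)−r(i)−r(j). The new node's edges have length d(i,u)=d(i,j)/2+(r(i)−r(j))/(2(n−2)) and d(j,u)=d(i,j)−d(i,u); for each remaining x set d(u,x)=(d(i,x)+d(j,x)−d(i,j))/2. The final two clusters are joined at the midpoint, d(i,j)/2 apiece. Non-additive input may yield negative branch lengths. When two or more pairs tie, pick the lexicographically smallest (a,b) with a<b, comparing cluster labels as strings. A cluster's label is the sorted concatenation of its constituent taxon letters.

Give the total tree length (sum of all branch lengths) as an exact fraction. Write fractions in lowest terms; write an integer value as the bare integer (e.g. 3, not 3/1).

249/8

iteration 1: select L,Z (d=2, Q=-152); attach at lengths (-2/3, 8/3); label the merged cluster LZ
  updated: d(I,LZ)=37/2, d(K,LZ)=14, d(LZ,S)=17/2, d(LZ,U)=13/2, d(LZ,V)=17/2, d(LZ,Y)=18
iteration 2: select I,U (d=2, Q=-114); attach at lengths (31/10, -11/10); label the merged cluster IU
  updated: d(IU,K)=25/2, d(IU,LZ)=23/2, d(IU,S)=11, d(IU,V)=11, d(IU,Y)=9
iteration 3: select S,Y (d=1, Q=-157/2); attach at lengths (21/16, -5/16); label the merged cluster SY
  updated: d(IU,SY)=19/2, d(K,SY)=11, d(LZ,SY)=51/4, d(SY,V)=5
iteration 4: select SY,V (d=5, Q=-247/4); attach at lengths (59/24, 61/24); label the merged cluster SVY
  updated: d(IU,SVY)=31/4, d(K,SVY)=10, d(LZ,SVY)=65/8
iteration 5: select IU,K (d=25/2, Q=-173/4); attach at lengths (81/16, 119/16); label the merged cluster IKU
  updated: d(IKU,LZ)=13/2, d(IKU,SVY)=21/8
iteration 6: select IKU,LZ (d=13/2, Q=-69/4); attach at lengths (1/2, 6); label the merged cluster IKLUZ
  updated: d(IKLUZ,SVY)=17/8
iteration 7: select IKLUZ,SVY (d=17/8); attach at lengths (17/16, 17/16); label the merged cluster IKLSUVYZ
final tree: ((((I:31/10,U:-11/10):81/16,K:119/16):1/2,(L:-2/3,Z:8/3):6):17/16,((S:21/16,Y:-5/16):59/24,V:61/24):17/16)
total length: 249/8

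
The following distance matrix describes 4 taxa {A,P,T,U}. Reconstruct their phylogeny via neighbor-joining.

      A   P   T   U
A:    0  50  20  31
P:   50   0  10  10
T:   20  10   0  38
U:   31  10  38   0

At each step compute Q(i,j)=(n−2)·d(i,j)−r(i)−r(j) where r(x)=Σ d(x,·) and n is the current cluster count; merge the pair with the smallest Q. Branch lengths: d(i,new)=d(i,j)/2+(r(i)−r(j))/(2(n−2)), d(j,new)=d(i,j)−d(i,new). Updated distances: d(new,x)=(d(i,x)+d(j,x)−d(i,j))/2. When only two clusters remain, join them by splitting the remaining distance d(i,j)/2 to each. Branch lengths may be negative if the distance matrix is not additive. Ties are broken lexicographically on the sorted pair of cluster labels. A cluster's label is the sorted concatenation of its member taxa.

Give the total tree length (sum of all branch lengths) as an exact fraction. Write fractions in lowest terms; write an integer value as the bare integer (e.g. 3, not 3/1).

step 1: merge (A,T) at d=20, Q=-129; branch lengths A→73/4, T→7/4; new cluster AT
  updated: d(AT,P)=20, d(AT,U)=49/2
step 2: merge (AT,P) at d=20, Q=-109/2; branch lengths AT→69/4, P→11/4; new cluster APT
  updated: d(APT,U)=29/4
step 3: merge (APT,U) at d=29/4; branch lengths APT→29/8, U→29/8; new cluster APTU
final tree: (((A:73/4,T:7/4):69/4,P:11/4):29/8,U:29/8)
total length: 189/4

189/4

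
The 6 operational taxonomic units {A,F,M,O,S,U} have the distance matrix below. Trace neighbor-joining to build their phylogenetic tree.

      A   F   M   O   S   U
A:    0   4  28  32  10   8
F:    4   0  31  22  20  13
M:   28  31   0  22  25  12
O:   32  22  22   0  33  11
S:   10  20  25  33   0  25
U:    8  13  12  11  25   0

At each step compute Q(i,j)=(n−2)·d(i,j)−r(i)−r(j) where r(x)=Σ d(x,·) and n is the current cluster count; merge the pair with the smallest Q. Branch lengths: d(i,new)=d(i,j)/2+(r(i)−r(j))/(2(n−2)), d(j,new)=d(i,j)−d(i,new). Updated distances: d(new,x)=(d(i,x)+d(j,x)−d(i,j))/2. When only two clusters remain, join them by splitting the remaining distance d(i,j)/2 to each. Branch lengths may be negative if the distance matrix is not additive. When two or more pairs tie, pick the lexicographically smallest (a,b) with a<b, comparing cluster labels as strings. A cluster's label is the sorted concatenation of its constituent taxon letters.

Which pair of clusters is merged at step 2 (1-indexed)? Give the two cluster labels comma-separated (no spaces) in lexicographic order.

step 1: merge (A,F) at d=4, Q=-156; branch lengths A→1, F→3; new cluster AF
  updated: d(AF,M)=55/2, d(AF,O)=25, d(AF,S)=13, d(AF,U)=17/2
step 2: merge (AF,S) at d=13, Q=-131; branch lengths AF→17/6, S→61/6; new cluster AFS
  updated: d(AFS,M)=79/4, d(AFS,O)=45/2, d(AFS,U)=41/4
step 3: merge (AFS,M) at d=79/4, Q=-267/4; branch lengths AFS→153/16, M→163/16; new cluster AFMS
  updated: d(AFMS,O)=99/8, d(AFMS,U)=5/4
step 4: merge (AFMS,O) at d=99/8, Q=-197/8; branch lengths AFMS→21/16, O→177/16; new cluster AFMOS
  updated: d(AFMOS,U)=-1/16
step 5: merge (AFMOS,U) at d=-1/16; branch lengths AFMOS→-1/32, U→-1/32; new cluster AFMOSU
final tree: (((((A:1,F:3):17/6,S:61/6):153/16,M:163/16):21/16,O:177/16):-1/32,U:-1/32)
total length: 785/16

AF,S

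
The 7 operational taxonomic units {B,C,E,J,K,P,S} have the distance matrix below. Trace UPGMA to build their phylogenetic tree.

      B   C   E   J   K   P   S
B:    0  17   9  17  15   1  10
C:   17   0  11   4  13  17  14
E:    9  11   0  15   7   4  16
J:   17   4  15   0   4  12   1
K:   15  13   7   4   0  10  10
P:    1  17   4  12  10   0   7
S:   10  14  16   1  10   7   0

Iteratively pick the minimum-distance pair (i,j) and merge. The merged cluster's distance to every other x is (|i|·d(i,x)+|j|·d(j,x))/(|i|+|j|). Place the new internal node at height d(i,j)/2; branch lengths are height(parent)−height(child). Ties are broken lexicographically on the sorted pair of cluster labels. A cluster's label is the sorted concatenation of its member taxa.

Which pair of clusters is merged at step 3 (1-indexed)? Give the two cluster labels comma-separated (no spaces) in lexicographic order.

step 1: merge (B,P) at d=1; branch lengths B→1/2, P→1/2; new cluster BP
  updated: d(BP,C)=17, d(BP,E)=13/2, d(BP,J)=29/2, d(BP,K)=25/2, d(BP,S)=17/2
step 2: merge (J,S) at d=1; branch lengths J→1/2, S→1/2; new cluster JS
  updated: d(BP,JS)=23/2, d(C,JS)=9, d(E,JS)=31/2, d(JS,K)=7
step 3: merge (BP,E) at d=13/2; branch lengths BP→11/4, E→13/4; new cluster BEP
  updated: d(BEP,C)=15, d(BEP,JS)=77/6, d(BEP,K)=32/3
step 4: merge (JS,K) at d=7; branch lengths JS→3, K→7/2; new cluster JKS
  updated: d(BEP,JKS)=109/9, d(C,JKS)=31/3
step 5: merge (C,JKS) at d=31/3; branch lengths C→31/6, JKS→5/3; new cluster CJKS
  updated: d(BEP,CJKS)=77/6
step 6: merge (BEP,CJKS) at d=77/6; branch lengths BEP→19/6, CJKS→5/4; new cluster BCEJKPS
final tree: (((B:1/2,P:1/2):11/4,E:13/4):19/6,(C:31/6,((J:1/2,S:1/2):3,K:7/2):5/3):5/4)
total length: 103/4

BP,E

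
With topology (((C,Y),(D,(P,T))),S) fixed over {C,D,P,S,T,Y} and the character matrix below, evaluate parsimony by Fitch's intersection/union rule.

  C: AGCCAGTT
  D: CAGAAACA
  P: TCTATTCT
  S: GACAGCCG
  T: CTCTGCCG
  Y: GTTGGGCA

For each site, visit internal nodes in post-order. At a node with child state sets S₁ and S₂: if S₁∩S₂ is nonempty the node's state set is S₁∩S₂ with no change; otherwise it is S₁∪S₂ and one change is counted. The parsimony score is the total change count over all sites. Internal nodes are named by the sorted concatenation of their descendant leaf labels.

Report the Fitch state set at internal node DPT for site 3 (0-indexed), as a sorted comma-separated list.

A

site 0, node CY: C={A} ∪ Y={G} → {A,G} (+1)
site 0, node PT: P={T} ∪ T={C} → {C,T} (+1)
site 0, node DPT: D={C} ∩ PT={C,T} → {C} (+0)
site 0, node CDPTY: CY={A,G} ∪ DPT={C} → {A,C,G} (+1)
site 0, node CDPSTY: CDPTY={A,C,G} ∩ S={G} → {G} (+0)
site 1, node CY: C={G} ∪ Y={T} → {G,T} (+1)
site 1, node PT: P={C} ∪ T={T} → {C,T} (+1)
site 1, node DPT: D={A} ∪ PT={C,T} → {A,C,T} (+1)
site 1, node CDPTY: CY={G,T} ∩ DPT={A,C,T} → {T} (+0)
site 1, node CDPSTY: CDPTY={T} ∪ S={A} → {A,T} (+1)
site 2, node CY: C={C} ∪ Y={T} → {C,T} (+1)
site 2, node PT: P={T} ∪ T={C} → {C,T} (+1)
site 2, node DPT: D={G} ∪ PT={C,T} → {C,G,T} (+1)
site 2, node CDPTY: CY={C,T} ∩ DPT={C,G,T} → {C,T} (+0)
site 2, node CDPSTY: CDPTY={C,T} ∩ S={C} → {C} (+0)
site 3, node CY: C={C} ∪ Y={G} → {C,G} (+1)
site 3, node PT: P={A} ∪ T={T} → {A,T} (+1)
site 3, node DPT: D={A} ∩ PT={A,T} → {A} (+0)
site 3, node CDPTY: CY={C,G} ∪ DPT={A} → {A,C,G} (+1)
site 3, node CDPSTY: CDPTY={A,C,G} ∩ S={A} → {A} (+0)
site 4, node CY: C={A} ∪ Y={G} → {A,G} (+1)
site 4, node PT: P={T} ∪ T={G} → {G,T} (+1)
site 4, node DPT: D={A} ∪ PT={G,T} → {A,G,T} (+1)
site 4, node CDPTY: CY={A,G} ∩ DPT={A,G,T} → {A,G} (+0)
site 4, node CDPSTY: CDPTY={A,G} ∩ S={G} → {G} (+0)
site 5, node CY: C={G} ∩ Y={G} → {G} (+0)
site 5, node PT: P={T} ∪ T={C} → {C,T} (+1)
site 5, node DPT: D={A} ∪ PT={C,T} → {A,C,T} (+1)
site 5, node CDPTY: CY={G} ∪ DPT={A,C,T} → {A,C,G,T} (+1)
site 5, node CDPSTY: CDPTY={A,C,G,T} ∩ S={C} → {C} (+0)
site 6, node CY: C={T} ∪ Y={C} → {C,T} (+1)
site 6, node PT: P={C} ∩ T={C} → {C} (+0)
site 6, node DPT: D={C} ∩ PT={C} → {C} (+0)
site 6, node CDPTY: CY={C,T} ∩ DPT={C} → {C} (+0)
site 6, node CDPSTY: CDPTY={C} ∩ S={C} → {C} (+0)
site 7, node CY: C={T} ∪ Y={A} → {A,T} (+1)
site 7, node PT: P={T} ∪ T={G} → {G,T} (+1)
site 7, node DPT: D={A} ∪ PT={G,T} → {A,G,T} (+1)
site 7, node CDPTY: CY={A,T} ∩ DPT={A,G,T} → {A,T} (+0)
site 7, node CDPSTY: CDPTY={A,T} ∪ S={G} → {A,G,T} (+1)
per-site changes: [3, 4, 3, 3, 3, 3, 1, 4]; total = 24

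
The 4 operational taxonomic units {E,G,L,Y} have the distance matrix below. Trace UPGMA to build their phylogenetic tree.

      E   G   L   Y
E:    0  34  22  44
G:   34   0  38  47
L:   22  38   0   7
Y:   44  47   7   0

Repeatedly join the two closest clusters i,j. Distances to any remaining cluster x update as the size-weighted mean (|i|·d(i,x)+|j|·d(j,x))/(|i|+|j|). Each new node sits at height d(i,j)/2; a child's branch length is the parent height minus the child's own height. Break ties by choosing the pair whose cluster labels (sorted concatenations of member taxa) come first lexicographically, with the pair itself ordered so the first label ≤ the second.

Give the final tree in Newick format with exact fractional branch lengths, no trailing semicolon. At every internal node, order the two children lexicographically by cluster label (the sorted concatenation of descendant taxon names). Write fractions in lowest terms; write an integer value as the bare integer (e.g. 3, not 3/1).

1. join L+Y (d=7) ⇒ LY; edges |L|=7/2, |Y|=7/2
  updated: d(E,LY)=33, d(G,LY)=85/2
2. join E+LY (d=33) ⇒ ELY; edges |E|=33/2, |LY|=13
  updated: d(ELY,G)=119/3
3. join ELY+G (d=119/3) ⇒ EGLY; edges |ELY|=10/3, |G|=119/6
final tree: ((E:33/2,(L:7/2,Y:7/2):13):10/3,G:119/6)
total length: 179/3

((E:33/2,(L:7/2,Y:7/2):13):10/3,G:119/6)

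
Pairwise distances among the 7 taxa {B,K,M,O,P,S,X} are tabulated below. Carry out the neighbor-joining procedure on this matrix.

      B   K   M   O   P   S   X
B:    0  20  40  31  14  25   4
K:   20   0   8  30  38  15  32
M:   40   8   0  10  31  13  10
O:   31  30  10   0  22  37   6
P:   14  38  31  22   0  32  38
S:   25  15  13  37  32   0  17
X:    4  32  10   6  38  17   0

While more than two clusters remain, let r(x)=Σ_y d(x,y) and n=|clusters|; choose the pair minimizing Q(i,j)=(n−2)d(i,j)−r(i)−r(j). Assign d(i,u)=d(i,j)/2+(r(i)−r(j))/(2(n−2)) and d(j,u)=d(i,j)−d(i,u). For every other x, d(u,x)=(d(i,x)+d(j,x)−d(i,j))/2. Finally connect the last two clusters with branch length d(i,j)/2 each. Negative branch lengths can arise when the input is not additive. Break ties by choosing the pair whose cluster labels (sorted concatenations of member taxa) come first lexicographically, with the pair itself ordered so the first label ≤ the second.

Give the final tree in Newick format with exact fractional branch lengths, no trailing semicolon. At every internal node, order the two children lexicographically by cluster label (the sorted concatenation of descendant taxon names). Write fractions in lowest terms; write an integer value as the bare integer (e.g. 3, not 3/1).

iteration 1: select B,P (d=14, Q=-239); attach at lengths (29/10, 111/10); label the merged cluster BP
  updated: d(BP,K)=22, d(BP,M)=57/2, d(BP,O)=39/2, d(BP,S)=43/2, d(BP,X)=14
iteration 2: select O,X (d=6, Q=-315/2); attach at lengths (95/16, 1/16); label the merged cluster OX
  updated: d(BP,OX)=55/4, d(K,OX)=28, d(M,OX)=7, d(OX,S)=24
iteration 3: select BP,OX (d=55/4, Q=-469/4); attach at lengths (217/24, 113/24); label the merged cluster BOPX
  updated: d(BOPX,K)=145/8, d(BOPX,M)=87/8, d(BOPX,S)=127/8
iteration 4: select BOPX,S (d=127/8, Q=-57); attach at lengths (131/16, 123/16); label the merged cluster BOPSX
  updated: d(BOPSX,K)=69/8, d(BOPSX,M)=4
iteration 5: select BOPSX,K (d=69/8, Q=-165/8); attach at lengths (37/16, 101/16); label the merged cluster BKOPSX
  updated: d(BKOPSX,M)=27/16
iteration 6: select BKOPSX,M (d=27/16); attach at lengths (27/32, 27/32); label the merged cluster BKMOPSX
final tree: (((((B:29/10,P:111/10):217/24,(O:95/16,X:1/16):113/24):131/16,S:123/16):37/16,K:101/16):27/32,M:27/32)
total length: 959/16

(((((B:29/10,P:111/10):217/24,(O:95/16,X:1/16):113/24):131/16,S:123/16):37/16,K:101/16):27/32,M:27/32)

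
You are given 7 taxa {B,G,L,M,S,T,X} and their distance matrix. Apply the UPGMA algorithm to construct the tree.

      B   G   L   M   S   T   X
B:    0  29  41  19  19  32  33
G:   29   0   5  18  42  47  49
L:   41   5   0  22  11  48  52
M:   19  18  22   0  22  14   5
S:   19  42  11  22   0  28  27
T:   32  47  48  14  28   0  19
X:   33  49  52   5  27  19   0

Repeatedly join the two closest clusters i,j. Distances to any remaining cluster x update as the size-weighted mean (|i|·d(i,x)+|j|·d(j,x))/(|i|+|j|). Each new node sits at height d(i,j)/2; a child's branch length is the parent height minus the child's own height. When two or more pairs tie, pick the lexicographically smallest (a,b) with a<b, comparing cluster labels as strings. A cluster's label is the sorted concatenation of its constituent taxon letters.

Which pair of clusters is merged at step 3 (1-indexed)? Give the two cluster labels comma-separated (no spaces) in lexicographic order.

MX,T

1. join G+L (d=5) ⇒ GL; edges |G|=5/2, |L|=5/2
  updated: d(B,GL)=35, d(GL,M)=20, d(GL,S)=53/2, d(GL,T)=95/2, d(GL,X)=101/2
2. join M+X (d=5) ⇒ MX; edges |M|=5/2, |X|=5/2
  updated: d(B,MX)=26, d(GL,MX)=141/4, d(MX,S)=49/2, d(MX,T)=33/2
3. join MX+T (d=33/2) ⇒ MTX; edges |MX|=23/4, |T|=33/4
  updated: d(B,MTX)=28, d(GL,MTX)=118/3, d(MTX,S)=77/3
4. join B+S (d=19) ⇒ BS; edges |B|=19/2, |S|=19/2
  updated: d(BS,GL)=123/4, d(BS,MTX)=161/6
5. join BS+MTX (d=161/6) ⇒ BMSTX; edges |BS|=47/12, |MTX|=31/6
  updated: d(BMSTX,GL)=359/10
6. join BMSTX+GL (d=359/10) ⇒ BGLMSTX; edges |BMSTX|=68/15, |GL|=309/20
final tree: (((B:19/2,S:19/2):47/12,((M:5/2,X:5/2):23/4,T:33/4):31/6):68/15,(G:5/2,L:5/2):309/20)
total length: 1081/15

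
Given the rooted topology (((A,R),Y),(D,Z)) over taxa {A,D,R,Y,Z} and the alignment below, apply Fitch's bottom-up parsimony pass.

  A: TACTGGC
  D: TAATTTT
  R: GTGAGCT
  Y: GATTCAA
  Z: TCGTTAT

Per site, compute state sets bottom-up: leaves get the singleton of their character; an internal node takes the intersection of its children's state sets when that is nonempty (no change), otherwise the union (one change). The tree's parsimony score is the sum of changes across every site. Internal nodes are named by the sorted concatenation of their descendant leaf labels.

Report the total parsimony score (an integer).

15

site 0, node AR: A={T} ∪ R={G} → {G,T} (+1)
site 0, node ARY: AR={G,T} ∩ Y={G} → {G} (+0)
site 0, node DZ: D={T} ∩ Z={T} → {T} (+0)
site 0, node ADRYZ: ARY={G} ∪ DZ={T} → {G,T} (+1)
site 1, node AR: A={A} ∪ R={T} → {A,T} (+1)
site 1, node ARY: AR={A,T} ∩ Y={A} → {A} (+0)
site 1, node DZ: D={A} ∪ Z={C} → {A,C} (+1)
site 1, node ADRYZ: ARY={A} ∩ DZ={A,C} → {A} (+0)
site 2, node AR: A={C} ∪ R={G} → {C,G} (+1)
site 2, node ARY: AR={C,G} ∪ Y={T} → {C,G,T} (+1)
site 2, node DZ: D={A} ∪ Z={G} → {A,G} (+1)
site 2, node ADRYZ: ARY={C,G,T} ∩ DZ={A,G} → {G} (+0)
site 3, node AR: A={T} ∪ R={A} → {A,T} (+1)
site 3, node ARY: AR={A,T} ∩ Y={T} → {T} (+0)
site 3, node DZ: D={T} ∩ Z={T} → {T} (+0)
site 3, node ADRYZ: ARY={T} ∩ DZ={T} → {T} (+0)
site 4, node AR: A={G} ∩ R={G} → {G} (+0)
site 4, node ARY: AR={G} ∪ Y={C} → {C,G} (+1)
site 4, node DZ: D={T} ∩ Z={T} → {T} (+0)
site 4, node ADRYZ: ARY={C,G} ∪ DZ={T} → {C,G,T} (+1)
site 5, node AR: A={G} ∪ R={C} → {C,G} (+1)
site 5, node ARY: AR={C,G} ∪ Y={A} → {A,C,G} (+1)
site 5, node DZ: D={T} ∪ Z={A} → {A,T} (+1)
site 5, node ADRYZ: ARY={A,C,G} ∩ DZ={A,T} → {A} (+0)
site 6, node AR: A={C} ∪ R={T} → {C,T} (+1)
site 6, node ARY: AR={C,T} ∪ Y={A} → {A,C,T} (+1)
site 6, node DZ: D={T} ∩ Z={T} → {T} (+0)
site 6, node ADRYZ: ARY={A,C,T} ∩ DZ={T} → {T} (+0)
per-site changes: [2, 2, 3, 1, 2, 3, 2]; total = 15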